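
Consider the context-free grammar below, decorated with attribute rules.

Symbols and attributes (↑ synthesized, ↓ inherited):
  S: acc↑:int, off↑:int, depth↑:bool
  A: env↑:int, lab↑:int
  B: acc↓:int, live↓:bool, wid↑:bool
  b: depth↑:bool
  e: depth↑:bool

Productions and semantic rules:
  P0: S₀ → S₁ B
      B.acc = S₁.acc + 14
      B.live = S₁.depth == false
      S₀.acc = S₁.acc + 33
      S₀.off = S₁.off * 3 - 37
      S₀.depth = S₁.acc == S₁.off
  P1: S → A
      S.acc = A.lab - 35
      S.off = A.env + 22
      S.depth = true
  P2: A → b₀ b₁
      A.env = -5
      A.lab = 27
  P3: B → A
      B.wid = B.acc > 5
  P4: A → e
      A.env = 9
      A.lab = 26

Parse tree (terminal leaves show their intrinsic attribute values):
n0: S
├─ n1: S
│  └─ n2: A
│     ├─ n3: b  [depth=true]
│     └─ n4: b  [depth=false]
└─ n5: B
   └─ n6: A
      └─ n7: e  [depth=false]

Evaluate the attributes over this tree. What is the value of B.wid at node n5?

true

1. n3.depth = true  [terminal]
2. n4.depth = false  [terminal]
3. n2.env = -5  [-5]
4. n2.lab = 27  [27]
5. n1.acc = -8  [A.lab - 35]
6. n1.off = 17  [A.env + 22]
7. n1.depth = true  [true]
8. n5.acc = 6  [S₁.acc + 14]
9. n5.live = false  [S₁.depth == false]
10. n7.depth = false  [terminal]
11. n6.env = 9  [9]
12. n6.lab = 26  [26]
13. n5.wid = true  [B.acc > 5]
14. n0.acc = 25  [S₁.acc + 33]
15. n0.off = 14  [S₁.off * 3 - 37]
16. n0.depth = false  [S₁.acc == S₁.off]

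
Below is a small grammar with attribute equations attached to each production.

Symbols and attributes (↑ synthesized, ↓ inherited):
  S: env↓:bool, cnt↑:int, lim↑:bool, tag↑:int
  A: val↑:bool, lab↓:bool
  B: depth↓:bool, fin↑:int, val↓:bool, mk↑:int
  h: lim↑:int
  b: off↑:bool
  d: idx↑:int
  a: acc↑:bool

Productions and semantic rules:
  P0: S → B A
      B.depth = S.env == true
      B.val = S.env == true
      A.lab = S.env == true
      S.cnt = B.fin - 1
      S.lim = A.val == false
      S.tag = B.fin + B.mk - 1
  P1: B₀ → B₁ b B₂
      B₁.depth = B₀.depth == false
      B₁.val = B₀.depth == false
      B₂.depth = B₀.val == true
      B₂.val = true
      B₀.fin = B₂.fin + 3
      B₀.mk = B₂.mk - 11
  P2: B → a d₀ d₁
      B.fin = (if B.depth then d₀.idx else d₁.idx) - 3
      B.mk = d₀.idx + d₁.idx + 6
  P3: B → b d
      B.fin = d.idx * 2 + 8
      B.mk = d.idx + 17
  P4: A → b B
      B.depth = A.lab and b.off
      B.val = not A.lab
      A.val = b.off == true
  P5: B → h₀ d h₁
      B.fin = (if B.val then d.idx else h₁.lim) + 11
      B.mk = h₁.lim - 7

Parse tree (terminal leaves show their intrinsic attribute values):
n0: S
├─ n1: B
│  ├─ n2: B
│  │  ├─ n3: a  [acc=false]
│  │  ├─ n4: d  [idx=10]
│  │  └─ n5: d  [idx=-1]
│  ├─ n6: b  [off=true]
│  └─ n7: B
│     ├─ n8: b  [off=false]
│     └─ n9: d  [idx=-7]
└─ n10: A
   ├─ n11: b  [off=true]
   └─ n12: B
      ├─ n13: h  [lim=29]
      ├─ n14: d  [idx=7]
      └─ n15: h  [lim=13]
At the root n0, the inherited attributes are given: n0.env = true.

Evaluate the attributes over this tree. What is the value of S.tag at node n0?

-5

1. n0.env = true  [given at root]
2. n1.depth = true  [S.env == true]
3. n1.val = true  [S.env == true]
4. n2.depth = false  [B₀.depth == false]
5. n2.val = false  [B₀.depth == false]
6. n3.acc = false  [terminal]
7. n4.idx = 10  [terminal]
8. n5.idx = -1  [terminal]
9. n2.fin = -4  [(if B.depth then d₀.idx else d₁.idx) - 3]
10. n2.mk = 15  [d₀.idx + d₁.idx + 6]
11. n6.off = true  [terminal]
12. n7.depth = true  [B₀.val == true]
13. n7.val = true  [true]
14. n8.off = false  [terminal]
15. n9.idx = -7  [terminal]
16. n7.fin = -6  [d.idx * 2 + 8]
17. n7.mk = 10  [d.idx + 17]
18. n1.fin = -3  [B₂.fin + 3]
19. n1.mk = -1  [B₂.mk - 11]
20. n10.lab = true  [S.env == true]
21. n11.off = true  [terminal]
22. n12.depth = true  [A.lab and b.off]
23. n12.val = false  [not A.lab]
24. n13.lim = 29  [terminal]
25. n14.idx = 7  [terminal]
26. n15.lim = 13  [terminal]
27. n12.fin = 24  [(if B.val then d.idx else h₁.lim) + 11]
28. n12.mk = 6  [h₁.lim - 7]
29. n10.val = true  [b.off == true]
30. n0.cnt = -4  [B.fin - 1]
31. n0.lim = false  [A.val == false]
32. n0.tag = -5  [B.fin + B.mk - 1]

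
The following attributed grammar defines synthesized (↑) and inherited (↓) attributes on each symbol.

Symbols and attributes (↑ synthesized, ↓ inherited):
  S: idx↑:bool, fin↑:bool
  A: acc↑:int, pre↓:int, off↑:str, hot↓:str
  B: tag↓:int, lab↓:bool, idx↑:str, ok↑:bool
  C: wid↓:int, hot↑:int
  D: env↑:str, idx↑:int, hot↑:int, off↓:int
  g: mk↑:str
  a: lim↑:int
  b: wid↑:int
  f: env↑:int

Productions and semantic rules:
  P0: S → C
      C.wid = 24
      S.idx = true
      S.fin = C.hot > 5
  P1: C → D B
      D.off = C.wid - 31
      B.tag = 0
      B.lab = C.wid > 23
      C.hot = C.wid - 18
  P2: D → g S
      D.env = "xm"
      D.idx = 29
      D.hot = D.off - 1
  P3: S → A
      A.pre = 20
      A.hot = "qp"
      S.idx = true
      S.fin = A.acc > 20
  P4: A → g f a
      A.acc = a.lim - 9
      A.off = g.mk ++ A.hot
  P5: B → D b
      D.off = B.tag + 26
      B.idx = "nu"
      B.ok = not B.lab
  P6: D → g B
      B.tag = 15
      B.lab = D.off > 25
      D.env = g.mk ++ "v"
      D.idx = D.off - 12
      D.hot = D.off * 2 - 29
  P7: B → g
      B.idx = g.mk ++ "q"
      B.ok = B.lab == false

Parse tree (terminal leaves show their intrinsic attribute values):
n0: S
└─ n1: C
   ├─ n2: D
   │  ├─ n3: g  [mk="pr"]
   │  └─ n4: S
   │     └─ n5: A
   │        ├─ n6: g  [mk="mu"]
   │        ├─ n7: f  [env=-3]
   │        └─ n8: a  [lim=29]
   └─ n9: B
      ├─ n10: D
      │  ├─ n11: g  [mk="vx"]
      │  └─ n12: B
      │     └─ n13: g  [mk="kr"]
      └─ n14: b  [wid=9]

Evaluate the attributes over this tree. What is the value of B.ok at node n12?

1. n1.wid = 24  [24]
2. n2.off = -7  [C.wid - 31]
3. n3.mk = "pr"  [terminal]
4. n5.pre = 20  [20]
5. n5.hot = "qp"  ["qp"]
6. n6.mk = "mu"  [terminal]
7. n7.env = -3  [terminal]
8. n8.lim = 29  [terminal]
9. n5.acc = 20  [a.lim - 9]
10. n5.off = "muqp"  [g.mk ++ A.hot]
11. n4.idx = true  [true]
12. n4.fin = false  [A.acc > 20]
13. n2.env = "xm"  ["xm"]
14. n2.idx = 29  [29]
15. n2.hot = -8  [D.off - 1]
16. n9.tag = 0  [0]
17. n9.lab = true  [C.wid > 23]
18. n10.off = 26  [B.tag + 26]
19. n11.mk = "vx"  [terminal]
20. n12.tag = 15  [15]
21. n12.lab = true  [D.off > 25]
22. n13.mk = "kr"  [terminal]
23. n12.idx = "krq"  [g.mk ++ "q"]
24. n12.ok = false  [B.lab == false]
25. n10.env = "vxv"  [g.mk ++ "v"]
26. n10.idx = 14  [D.off - 12]
27. n10.hot = 23  [D.off * 2 - 29]
28. n14.wid = 9  [terminal]
29. n9.idx = "nu"  ["nu"]
30. n9.ok = false  [not B.lab]
31. n1.hot = 6  [C.wid - 18]
32. n0.idx = true  [true]
33. n0.fin = true  [C.hot > 5]

false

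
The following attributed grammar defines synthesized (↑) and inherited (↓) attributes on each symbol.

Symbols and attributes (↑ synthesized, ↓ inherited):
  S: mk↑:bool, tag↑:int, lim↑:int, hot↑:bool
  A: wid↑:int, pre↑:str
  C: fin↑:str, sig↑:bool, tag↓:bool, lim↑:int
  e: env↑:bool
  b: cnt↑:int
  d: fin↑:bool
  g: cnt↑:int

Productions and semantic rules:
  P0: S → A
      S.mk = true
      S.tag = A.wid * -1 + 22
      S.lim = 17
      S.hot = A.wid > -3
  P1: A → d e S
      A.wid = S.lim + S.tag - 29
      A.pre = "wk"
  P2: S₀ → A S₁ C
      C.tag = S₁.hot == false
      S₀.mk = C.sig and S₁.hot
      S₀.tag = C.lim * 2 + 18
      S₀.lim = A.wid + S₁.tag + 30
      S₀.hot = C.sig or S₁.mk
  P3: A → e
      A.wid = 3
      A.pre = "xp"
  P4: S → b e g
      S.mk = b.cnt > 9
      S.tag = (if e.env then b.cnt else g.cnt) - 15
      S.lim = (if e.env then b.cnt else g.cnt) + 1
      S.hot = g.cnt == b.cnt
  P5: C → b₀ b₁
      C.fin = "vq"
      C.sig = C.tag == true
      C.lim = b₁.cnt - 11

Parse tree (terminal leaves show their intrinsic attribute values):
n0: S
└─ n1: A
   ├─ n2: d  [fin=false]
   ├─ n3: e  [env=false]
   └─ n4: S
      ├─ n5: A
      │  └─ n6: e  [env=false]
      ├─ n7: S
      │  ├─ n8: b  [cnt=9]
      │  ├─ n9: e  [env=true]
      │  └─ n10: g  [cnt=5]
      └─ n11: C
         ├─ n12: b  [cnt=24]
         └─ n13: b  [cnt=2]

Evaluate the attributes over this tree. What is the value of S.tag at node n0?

24

1. n2.fin = false  [terminal]
2. n3.env = false  [terminal]
3. n6.env = false  [terminal]
4. n5.wid = 3  [3]
5. n5.pre = "xp"  ["xp"]
6. n8.cnt = 9  [terminal]
7. n9.env = true  [terminal]
8. n10.cnt = 5  [terminal]
9. n7.mk = false  [b.cnt > 9]
10. n7.tag = -6  [(if e.env then b.cnt else g.cnt) - 15]
11. n7.lim = 10  [(if e.env then b.cnt else g.cnt) + 1]
12. n7.hot = false  [g.cnt == b.cnt]
13. n11.tag = true  [S₁.hot == false]
14. n12.cnt = 24  [terminal]
15. n13.cnt = 2  [terminal]
16. n11.fin = "vq"  ["vq"]
17. n11.sig = true  [C.tag == true]
18. n11.lim = -9  [b₁.cnt - 11]
19. n4.mk = false  [C.sig and S₁.hot]
20. n4.tag = 0  [C.lim * 2 + 18]
21. n4.lim = 27  [A.wid + S₁.tag + 30]
22. n4.hot = true  [C.sig or S₁.mk]
23. n1.wid = -2  [S.lim + S.tag - 29]
24. n1.pre = "wk"  ["wk"]
25. n0.mk = true  [true]
26. n0.tag = 24  [A.wid * -1 + 22]
27. n0.lim = 17  [17]
28. n0.hot = true  [A.wid > -3]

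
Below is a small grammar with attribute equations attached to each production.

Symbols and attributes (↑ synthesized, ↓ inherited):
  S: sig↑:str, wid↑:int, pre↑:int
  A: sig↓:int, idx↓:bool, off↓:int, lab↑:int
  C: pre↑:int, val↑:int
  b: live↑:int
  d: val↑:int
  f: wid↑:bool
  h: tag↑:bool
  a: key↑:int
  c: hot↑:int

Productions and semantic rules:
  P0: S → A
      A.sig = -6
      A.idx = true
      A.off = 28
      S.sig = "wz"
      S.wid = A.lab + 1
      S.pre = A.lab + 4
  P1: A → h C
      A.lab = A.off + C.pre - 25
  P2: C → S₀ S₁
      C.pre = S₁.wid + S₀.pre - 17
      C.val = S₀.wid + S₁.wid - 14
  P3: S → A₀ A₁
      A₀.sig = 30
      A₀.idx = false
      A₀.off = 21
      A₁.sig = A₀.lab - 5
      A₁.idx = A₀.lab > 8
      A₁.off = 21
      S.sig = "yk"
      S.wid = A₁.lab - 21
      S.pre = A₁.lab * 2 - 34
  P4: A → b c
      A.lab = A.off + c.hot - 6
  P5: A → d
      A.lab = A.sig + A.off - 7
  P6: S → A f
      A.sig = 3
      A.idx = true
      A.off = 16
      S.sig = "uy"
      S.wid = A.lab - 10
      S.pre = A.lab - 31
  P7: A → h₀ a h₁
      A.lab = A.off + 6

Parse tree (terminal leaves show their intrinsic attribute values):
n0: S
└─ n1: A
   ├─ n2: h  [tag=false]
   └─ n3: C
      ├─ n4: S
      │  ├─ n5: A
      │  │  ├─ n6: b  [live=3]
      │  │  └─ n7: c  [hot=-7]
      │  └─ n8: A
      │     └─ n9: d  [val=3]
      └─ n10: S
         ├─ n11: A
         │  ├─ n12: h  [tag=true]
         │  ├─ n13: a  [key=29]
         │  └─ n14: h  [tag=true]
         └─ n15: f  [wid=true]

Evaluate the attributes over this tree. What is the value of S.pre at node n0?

2

1. n1.sig = -6  [-6]
2. n1.idx = true  [true]
3. n1.off = 28  [28]
4. n2.tag = false  [terminal]
5. n5.sig = 30  [30]
6. n5.idx = false  [false]
7. n5.off = 21  [21]
8. n6.live = 3  [terminal]
9. n7.hot = -7  [terminal]
10. n5.lab = 8  [A.off + c.hot - 6]
11. n8.sig = 3  [A₀.lab - 5]
12. n8.idx = false  [A₀.lab > 8]
13. n8.off = 21  [21]
14. n9.val = 3  [terminal]
15. n8.lab = 17  [A.sig + A.off - 7]
16. n4.sig = "yk"  ["yk"]
17. n4.wid = -4  [A₁.lab - 21]
18. n4.pre = 0  [A₁.lab * 2 - 34]
19. n11.sig = 3  [3]
20. n11.idx = true  [true]
21. n11.off = 16  [16]
22. n12.tag = true  [terminal]
23. n13.key = 29  [terminal]
24. n14.tag = true  [terminal]
25. n11.lab = 22  [A.off + 6]
26. n15.wid = true  [terminal]
27. n10.sig = "uy"  ["uy"]
28. n10.wid = 12  [A.lab - 10]
29. n10.pre = -9  [A.lab - 31]
30. n3.pre = -5  [S₁.wid + S₀.pre - 17]
31. n3.val = -6  [S₀.wid + S₁.wid - 14]
32. n1.lab = -2  [A.off + C.pre - 25]
33. n0.sig = "wz"  ["wz"]
34. n0.wid = -1  [A.lab + 1]
35. n0.pre = 2  [A.lab + 4]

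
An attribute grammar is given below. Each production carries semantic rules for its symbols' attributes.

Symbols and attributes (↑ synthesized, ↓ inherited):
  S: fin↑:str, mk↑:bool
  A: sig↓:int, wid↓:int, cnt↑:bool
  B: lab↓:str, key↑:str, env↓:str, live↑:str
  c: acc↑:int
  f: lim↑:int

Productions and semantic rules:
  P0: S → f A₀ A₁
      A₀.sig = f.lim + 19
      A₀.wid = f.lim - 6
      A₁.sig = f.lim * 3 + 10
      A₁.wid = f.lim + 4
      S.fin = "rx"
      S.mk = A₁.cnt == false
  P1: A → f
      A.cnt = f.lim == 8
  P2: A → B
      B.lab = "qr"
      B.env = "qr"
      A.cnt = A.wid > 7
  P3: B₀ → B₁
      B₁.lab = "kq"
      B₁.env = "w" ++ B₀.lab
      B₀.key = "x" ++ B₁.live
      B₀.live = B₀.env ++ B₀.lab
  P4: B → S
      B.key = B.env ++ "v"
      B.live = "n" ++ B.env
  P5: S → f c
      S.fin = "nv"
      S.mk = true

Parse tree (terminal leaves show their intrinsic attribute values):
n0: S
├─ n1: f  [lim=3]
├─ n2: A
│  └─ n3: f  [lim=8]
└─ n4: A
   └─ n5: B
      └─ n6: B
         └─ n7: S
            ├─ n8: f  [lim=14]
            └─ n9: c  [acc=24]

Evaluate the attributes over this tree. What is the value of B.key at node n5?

1. n1.lim = 3  [terminal]
2. n2.sig = 22  [f.lim + 19]
3. n2.wid = -3  [f.lim - 6]
4. n3.lim = 8  [terminal]
5. n2.cnt = true  [f.lim == 8]
6. n4.sig = 19  [f.lim * 3 + 10]
7. n4.wid = 7  [f.lim + 4]
8. n5.lab = "qr"  ["qr"]
9. n5.env = "qr"  ["qr"]
10. n6.lab = "kq"  ["kq"]
11. n6.env = "wqr"  ["w" ++ B₀.lab]
12. n8.lim = 14  [terminal]
13. n9.acc = 24  [terminal]
14. n7.fin = "nv"  ["nv"]
15. n7.mk = true  [true]
16. n6.key = "wqrv"  [B.env ++ "v"]
17. n6.live = "nwqr"  ["n" ++ B.env]
18. n5.key = "xnwqr"  ["x" ++ B₁.live]
19. n5.live = "qrqr"  [B₀.env ++ B₀.lab]
20. n4.cnt = false  [A.wid > 7]
21. n0.fin = "rx"  ["rx"]
22. n0.mk = true  [A₁.cnt == false]

"xnwqr"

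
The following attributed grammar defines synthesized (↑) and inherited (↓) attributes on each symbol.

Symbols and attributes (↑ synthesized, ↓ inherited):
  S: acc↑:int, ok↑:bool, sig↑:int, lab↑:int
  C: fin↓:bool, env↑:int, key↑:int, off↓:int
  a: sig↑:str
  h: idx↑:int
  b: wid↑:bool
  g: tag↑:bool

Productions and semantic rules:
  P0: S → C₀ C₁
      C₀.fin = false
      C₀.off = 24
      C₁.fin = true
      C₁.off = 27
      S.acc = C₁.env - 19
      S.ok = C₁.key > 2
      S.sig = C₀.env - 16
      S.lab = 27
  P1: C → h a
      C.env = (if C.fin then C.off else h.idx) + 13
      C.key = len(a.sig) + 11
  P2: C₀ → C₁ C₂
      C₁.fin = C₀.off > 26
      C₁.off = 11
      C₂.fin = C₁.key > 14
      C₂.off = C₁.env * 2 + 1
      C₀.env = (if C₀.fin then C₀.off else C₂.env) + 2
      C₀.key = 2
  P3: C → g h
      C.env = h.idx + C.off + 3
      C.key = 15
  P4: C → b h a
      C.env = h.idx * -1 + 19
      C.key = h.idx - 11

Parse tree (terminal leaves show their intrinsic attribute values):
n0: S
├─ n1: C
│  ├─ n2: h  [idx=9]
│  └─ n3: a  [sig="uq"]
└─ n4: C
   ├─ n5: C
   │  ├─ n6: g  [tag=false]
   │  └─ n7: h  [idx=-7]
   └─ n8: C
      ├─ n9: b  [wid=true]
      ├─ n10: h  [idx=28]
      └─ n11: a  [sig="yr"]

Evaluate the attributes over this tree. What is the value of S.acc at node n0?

10

1. n1.fin = false  [false]
2. n1.off = 24  [24]
3. n2.idx = 9  [terminal]
4. n3.sig = "uq"  [terminal]
5. n1.env = 22  [(if C.fin then C.off else h.idx) + 13]
6. n1.key = 13  [len(a.sig) + 11]
7. n4.fin = true  [true]
8. n4.off = 27  [27]
9. n5.fin = true  [C₀.off > 26]
10. n5.off = 11  [11]
11. n6.tag = false  [terminal]
12. n7.idx = -7  [terminal]
13. n5.env = 7  [h.idx + C.off + 3]
14. n5.key = 15  [15]
15. n8.fin = true  [C₁.key > 14]
16. n8.off = 15  [C₁.env * 2 + 1]
17. n9.wid = true  [terminal]
18. n10.idx = 28  [terminal]
19. n11.sig = "yr"  [terminal]
20. n8.env = -9  [h.idx * -1 + 19]
21. n8.key = 17  [h.idx - 11]
22. n4.env = 29  [(if C₀.fin then C₀.off else C₂.env) + 2]
23. n4.key = 2  [2]
24. n0.acc = 10  [C₁.env - 19]
25. n0.ok = false  [C₁.key > 2]
26. n0.sig = 6  [C₀.env - 16]
27. n0.lab = 27  [27]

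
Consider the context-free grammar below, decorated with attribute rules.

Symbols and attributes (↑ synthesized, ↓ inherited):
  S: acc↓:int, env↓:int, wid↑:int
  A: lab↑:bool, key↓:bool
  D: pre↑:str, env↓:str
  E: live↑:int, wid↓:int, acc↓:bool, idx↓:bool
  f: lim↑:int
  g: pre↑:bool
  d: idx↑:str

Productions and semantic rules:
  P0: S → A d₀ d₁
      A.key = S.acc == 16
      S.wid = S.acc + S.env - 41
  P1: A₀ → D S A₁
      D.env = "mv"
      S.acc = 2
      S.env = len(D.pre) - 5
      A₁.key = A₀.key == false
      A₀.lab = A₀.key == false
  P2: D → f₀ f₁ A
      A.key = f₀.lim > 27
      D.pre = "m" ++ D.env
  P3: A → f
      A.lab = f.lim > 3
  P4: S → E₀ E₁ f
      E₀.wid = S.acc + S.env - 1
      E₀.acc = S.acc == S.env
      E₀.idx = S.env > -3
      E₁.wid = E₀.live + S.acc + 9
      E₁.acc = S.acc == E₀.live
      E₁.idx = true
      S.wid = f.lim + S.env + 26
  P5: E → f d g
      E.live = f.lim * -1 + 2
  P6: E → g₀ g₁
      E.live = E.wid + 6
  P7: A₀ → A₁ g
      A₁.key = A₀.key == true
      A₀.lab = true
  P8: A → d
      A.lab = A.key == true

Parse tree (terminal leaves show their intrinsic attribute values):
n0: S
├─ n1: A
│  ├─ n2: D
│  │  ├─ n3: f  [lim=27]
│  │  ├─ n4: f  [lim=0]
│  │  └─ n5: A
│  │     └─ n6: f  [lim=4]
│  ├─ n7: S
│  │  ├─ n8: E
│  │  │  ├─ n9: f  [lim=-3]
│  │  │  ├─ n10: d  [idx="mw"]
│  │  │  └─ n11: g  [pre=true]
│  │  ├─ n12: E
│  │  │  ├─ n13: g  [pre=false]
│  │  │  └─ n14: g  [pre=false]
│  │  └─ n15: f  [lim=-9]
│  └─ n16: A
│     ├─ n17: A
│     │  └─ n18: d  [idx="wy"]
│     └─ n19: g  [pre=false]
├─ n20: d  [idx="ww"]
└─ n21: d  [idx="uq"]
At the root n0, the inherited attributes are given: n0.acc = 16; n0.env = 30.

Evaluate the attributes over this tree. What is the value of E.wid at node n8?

1. n0.acc = 16  [given at root]
2. n0.env = 30  [given at root]
3. n1.key = true  [S.acc == 16]
4. n2.env = "mv"  ["mv"]
5. n3.lim = 27  [terminal]
6. n4.lim = 0  [terminal]
7. n5.key = false  [f₀.lim > 27]
8. n6.lim = 4  [terminal]
9. n5.lab = true  [f.lim > 3]
10. n2.pre = "mmv"  ["m" ++ D.env]
11. n7.acc = 2  [2]
12. n7.env = -2  [len(D.pre) - 5]
13. n8.wid = -1  [S.acc + S.env - 1]
14. n8.acc = false  [S.acc == S.env]
15. n8.idx = true  [S.env > -3]
16. n9.lim = -3  [terminal]
17. n10.idx = "mw"  [terminal]
18. n11.pre = true  [terminal]
19. n8.live = 5  [f.lim * -1 + 2]
20. n12.wid = 16  [E₀.live + S.acc + 9]
21. n12.acc = false  [S.acc == E₀.live]
22. n12.idx = true  [true]
23. n13.pre = false  [terminal]
24. n14.pre = false  [terminal]
25. n12.live = 22  [E.wid + 6]
26. n15.lim = -9  [terminal]
27. n7.wid = 15  [f.lim + S.env + 26]
28. n16.key = false  [A₀.key == false]
29. n17.key = false  [A₀.key == true]
30. n18.idx = "wy"  [terminal]
31. n17.lab = false  [A.key == true]
32. n19.pre = false  [terminal]
33. n16.lab = true  [true]
34. n1.lab = false  [A₀.key == false]
35. n20.idx = "ww"  [terminal]
36. n21.idx = "uq"  [terminal]
37. n0.wid = 5  [S.acc + S.env - 41]

-1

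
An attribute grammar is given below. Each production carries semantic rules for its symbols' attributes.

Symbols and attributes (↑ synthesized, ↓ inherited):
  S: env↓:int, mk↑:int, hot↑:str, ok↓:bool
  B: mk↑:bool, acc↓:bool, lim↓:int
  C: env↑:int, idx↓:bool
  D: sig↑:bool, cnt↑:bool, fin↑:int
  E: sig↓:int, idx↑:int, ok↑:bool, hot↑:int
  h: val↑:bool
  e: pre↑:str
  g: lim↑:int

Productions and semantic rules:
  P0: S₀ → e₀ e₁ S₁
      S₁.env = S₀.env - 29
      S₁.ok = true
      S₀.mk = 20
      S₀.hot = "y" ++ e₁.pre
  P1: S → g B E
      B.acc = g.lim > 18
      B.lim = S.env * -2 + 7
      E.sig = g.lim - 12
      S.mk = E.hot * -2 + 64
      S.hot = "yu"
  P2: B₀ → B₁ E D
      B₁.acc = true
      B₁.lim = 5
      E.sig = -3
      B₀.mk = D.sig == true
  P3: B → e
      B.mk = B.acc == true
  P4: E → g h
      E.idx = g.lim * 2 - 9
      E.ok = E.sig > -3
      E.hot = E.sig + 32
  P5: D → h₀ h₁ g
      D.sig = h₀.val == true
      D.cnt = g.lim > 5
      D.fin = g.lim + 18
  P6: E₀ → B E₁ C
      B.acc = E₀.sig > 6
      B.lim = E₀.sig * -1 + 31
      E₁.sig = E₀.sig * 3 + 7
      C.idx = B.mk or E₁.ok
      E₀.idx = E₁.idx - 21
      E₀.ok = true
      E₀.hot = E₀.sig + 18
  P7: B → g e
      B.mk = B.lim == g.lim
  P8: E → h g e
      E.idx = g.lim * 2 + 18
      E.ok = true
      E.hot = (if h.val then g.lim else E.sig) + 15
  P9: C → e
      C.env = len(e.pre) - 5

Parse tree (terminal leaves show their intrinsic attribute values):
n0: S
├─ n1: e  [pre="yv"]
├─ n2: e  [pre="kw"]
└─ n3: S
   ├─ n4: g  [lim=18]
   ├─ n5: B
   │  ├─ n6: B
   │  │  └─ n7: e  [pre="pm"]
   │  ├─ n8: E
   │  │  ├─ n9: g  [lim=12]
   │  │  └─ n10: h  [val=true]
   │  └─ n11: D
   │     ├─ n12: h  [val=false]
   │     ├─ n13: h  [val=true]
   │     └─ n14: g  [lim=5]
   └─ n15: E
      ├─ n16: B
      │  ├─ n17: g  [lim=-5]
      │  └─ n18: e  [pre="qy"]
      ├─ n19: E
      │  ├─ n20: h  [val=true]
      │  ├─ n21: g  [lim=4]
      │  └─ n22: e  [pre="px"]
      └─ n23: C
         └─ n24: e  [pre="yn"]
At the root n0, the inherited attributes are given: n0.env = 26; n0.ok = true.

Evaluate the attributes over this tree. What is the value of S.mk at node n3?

16

1. n0.env = 26  [given at root]
2. n0.ok = true  [given at root]
3. n1.pre = "yv"  [terminal]
4. n2.pre = "kw"  [terminal]
5. n3.env = -3  [S₀.env - 29]
6. n3.ok = true  [true]
7. n4.lim = 18  [terminal]
8. n5.acc = false  [g.lim > 18]
9. n5.lim = 13  [S.env * -2 + 7]
10. n6.acc = true  [true]
11. n6.lim = 5  [5]
12. n7.pre = "pm"  [terminal]
13. n6.mk = true  [B.acc == true]
14. n8.sig = -3  [-3]
15. n9.lim = 12  [terminal]
16. n10.val = true  [terminal]
17. n8.idx = 15  [g.lim * 2 - 9]
18. n8.ok = false  [E.sig > -3]
19. n8.hot = 29  [E.sig + 32]
20. n12.val = false  [terminal]
21. n13.val = true  [terminal]
22. n14.lim = 5  [terminal]
23. n11.sig = false  [h₀.val == true]
24. n11.cnt = false  [g.lim > 5]
25. n11.fin = 23  [g.lim + 18]
26. n5.mk = false  [D.sig == true]
27. n15.sig = 6  [g.lim - 12]
28. n16.acc = false  [E₀.sig > 6]
29. n16.lim = 25  [E₀.sig * -1 + 31]
30. n17.lim = -5  [terminal]
31. n18.pre = "qy"  [terminal]
32. n16.mk = false  [B.lim == g.lim]
33. n19.sig = 25  [E₀.sig * 3 + 7]
34. n20.val = true  [terminal]
35. n21.lim = 4  [terminal]
36. n22.pre = "px"  [terminal]
37. n19.idx = 26  [g.lim * 2 + 18]
38. n19.ok = true  [true]
39. n19.hot = 19  [(if h.val then g.lim else E.sig) + 15]
40. n23.idx = true  [B.mk or E₁.ok]
41. n24.pre = "yn"  [terminal]
42. n23.env = -3  [len(e.pre) - 5]
43. n15.idx = 5  [E₁.idx - 21]
44. n15.ok = true  [true]
45. n15.hot = 24  [E₀.sig + 18]
46. n3.mk = 16  [E.hot * -2 + 64]
47. n3.hot = "yu"  ["yu"]
48. n0.mk = 20  [20]
49. n0.hot = "ykw"  ["y" ++ e₁.pre]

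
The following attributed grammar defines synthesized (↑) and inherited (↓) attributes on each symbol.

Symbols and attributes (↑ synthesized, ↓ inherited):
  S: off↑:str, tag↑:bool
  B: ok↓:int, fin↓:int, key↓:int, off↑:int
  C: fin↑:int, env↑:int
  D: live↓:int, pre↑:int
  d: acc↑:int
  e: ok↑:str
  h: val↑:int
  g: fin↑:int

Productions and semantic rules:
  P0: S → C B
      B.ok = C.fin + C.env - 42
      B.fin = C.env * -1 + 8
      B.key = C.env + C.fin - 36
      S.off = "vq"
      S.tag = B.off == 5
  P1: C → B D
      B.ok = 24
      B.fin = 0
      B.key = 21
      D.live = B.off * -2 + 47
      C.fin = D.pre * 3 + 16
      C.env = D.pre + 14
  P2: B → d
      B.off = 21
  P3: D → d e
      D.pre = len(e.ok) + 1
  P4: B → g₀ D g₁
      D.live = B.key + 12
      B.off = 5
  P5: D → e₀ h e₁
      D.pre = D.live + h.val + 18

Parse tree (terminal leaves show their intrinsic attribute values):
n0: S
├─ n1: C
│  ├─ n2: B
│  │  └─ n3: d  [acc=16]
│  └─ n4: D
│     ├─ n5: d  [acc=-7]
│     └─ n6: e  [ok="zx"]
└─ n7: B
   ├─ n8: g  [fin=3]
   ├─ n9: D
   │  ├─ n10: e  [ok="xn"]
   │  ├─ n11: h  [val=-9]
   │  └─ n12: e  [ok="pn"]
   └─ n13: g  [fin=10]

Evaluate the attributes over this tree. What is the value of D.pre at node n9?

1. n2.ok = 24  [24]
2. n2.fin = 0  [0]
3. n2.key = 21  [21]
4. n3.acc = 16  [terminal]
5. n2.off = 21  [21]
6. n4.live = 5  [B.off * -2 + 47]
7. n5.acc = -7  [terminal]
8. n6.ok = "zx"  [terminal]
9. n4.pre = 3  [len(e.ok) + 1]
10. n1.fin = 25  [D.pre * 3 + 16]
11. n1.env = 17  [D.pre + 14]
12. n7.ok = 0  [C.fin + C.env - 42]
13. n7.fin = -9  [C.env * -1 + 8]
14. n7.key = 6  [C.env + C.fin - 36]
15. n8.fin = 3  [terminal]
16. n9.live = 18  [B.key + 12]
17. n10.ok = "xn"  [terminal]
18. n11.val = -9  [terminal]
19. n12.ok = "pn"  [terminal]
20. n9.pre = 27  [D.live + h.val + 18]
21. n13.fin = 10  [terminal]
22. n7.off = 5  [5]
23. n0.off = "vq"  ["vq"]
24. n0.tag = true  [B.off == 5]

27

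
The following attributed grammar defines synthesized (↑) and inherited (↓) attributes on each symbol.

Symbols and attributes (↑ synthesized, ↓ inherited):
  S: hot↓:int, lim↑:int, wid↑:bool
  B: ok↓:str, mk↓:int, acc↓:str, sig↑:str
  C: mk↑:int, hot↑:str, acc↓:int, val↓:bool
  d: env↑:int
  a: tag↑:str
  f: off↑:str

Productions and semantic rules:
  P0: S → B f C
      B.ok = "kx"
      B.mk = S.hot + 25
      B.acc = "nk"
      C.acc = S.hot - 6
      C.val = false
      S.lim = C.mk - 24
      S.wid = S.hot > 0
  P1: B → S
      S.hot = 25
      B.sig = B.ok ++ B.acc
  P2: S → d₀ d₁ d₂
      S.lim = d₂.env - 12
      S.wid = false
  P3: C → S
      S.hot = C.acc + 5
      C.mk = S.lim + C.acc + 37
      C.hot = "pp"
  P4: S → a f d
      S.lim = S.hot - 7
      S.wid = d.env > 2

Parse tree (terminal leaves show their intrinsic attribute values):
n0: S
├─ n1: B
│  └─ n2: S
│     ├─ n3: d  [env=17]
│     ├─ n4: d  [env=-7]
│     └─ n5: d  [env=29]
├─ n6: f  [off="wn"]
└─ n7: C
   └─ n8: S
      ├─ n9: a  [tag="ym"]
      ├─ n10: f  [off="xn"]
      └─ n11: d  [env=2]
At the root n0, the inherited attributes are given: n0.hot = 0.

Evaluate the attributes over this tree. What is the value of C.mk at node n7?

1. n0.hot = 0  [given at root]
2. n1.ok = "kx"  ["kx"]
3. n1.mk = 25  [S.hot + 25]
4. n1.acc = "nk"  ["nk"]
5. n2.hot = 25  [25]
6. n3.env = 17  [terminal]
7. n4.env = -7  [terminal]
8. n5.env = 29  [terminal]
9. n2.lim = 17  [d₂.env - 12]
10. n2.wid = false  [false]
11. n1.sig = "kxnk"  [B.ok ++ B.acc]
12. n6.off = "wn"  [terminal]
13. n7.acc = -6  [S.hot - 6]
14. n7.val = false  [false]
15. n8.hot = -1  [C.acc + 5]
16. n9.tag = "ym"  [terminal]
17. n10.off = "xn"  [terminal]
18. n11.env = 2  [terminal]
19. n8.lim = -8  [S.hot - 7]
20. n8.wid = false  [d.env > 2]
21. n7.mk = 23  [S.lim + C.acc + 37]
22. n7.hot = "pp"  ["pp"]
23. n0.lim = -1  [C.mk - 24]
24. n0.wid = false  [S.hot > 0]

23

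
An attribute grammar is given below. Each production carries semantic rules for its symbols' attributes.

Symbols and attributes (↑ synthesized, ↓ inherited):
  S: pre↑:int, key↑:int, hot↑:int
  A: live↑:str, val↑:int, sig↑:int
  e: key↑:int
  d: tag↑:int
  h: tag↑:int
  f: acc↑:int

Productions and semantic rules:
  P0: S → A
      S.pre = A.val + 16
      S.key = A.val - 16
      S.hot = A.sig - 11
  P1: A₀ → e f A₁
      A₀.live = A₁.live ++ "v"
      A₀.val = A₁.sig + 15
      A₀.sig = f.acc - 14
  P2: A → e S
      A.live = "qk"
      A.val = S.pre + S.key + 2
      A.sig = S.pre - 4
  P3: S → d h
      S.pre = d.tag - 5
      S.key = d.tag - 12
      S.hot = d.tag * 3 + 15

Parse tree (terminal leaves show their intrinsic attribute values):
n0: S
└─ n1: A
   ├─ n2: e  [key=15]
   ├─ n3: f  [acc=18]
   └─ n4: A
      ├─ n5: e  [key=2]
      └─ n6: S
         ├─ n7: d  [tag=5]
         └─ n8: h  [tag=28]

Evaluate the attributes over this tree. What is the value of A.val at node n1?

1. n2.key = 15  [terminal]
2. n3.acc = 18  [terminal]
3. n5.key = 2  [terminal]
4. n7.tag = 5  [terminal]
5. n8.tag = 28  [terminal]
6. n6.pre = 0  [d.tag - 5]
7. n6.key = -7  [d.tag - 12]
8. n6.hot = 30  [d.tag * 3 + 15]
9. n4.live = "qk"  ["qk"]
10. n4.val = -5  [S.pre + S.key + 2]
11. n4.sig = -4  [S.pre - 4]
12. n1.live = "qkv"  [A₁.live ++ "v"]
13. n1.val = 11  [A₁.sig + 15]
14. n1.sig = 4  [f.acc - 14]
15. n0.pre = 27  [A.val + 16]
16. n0.key = -5  [A.val - 16]
17. n0.hot = -7  [A.sig - 11]

11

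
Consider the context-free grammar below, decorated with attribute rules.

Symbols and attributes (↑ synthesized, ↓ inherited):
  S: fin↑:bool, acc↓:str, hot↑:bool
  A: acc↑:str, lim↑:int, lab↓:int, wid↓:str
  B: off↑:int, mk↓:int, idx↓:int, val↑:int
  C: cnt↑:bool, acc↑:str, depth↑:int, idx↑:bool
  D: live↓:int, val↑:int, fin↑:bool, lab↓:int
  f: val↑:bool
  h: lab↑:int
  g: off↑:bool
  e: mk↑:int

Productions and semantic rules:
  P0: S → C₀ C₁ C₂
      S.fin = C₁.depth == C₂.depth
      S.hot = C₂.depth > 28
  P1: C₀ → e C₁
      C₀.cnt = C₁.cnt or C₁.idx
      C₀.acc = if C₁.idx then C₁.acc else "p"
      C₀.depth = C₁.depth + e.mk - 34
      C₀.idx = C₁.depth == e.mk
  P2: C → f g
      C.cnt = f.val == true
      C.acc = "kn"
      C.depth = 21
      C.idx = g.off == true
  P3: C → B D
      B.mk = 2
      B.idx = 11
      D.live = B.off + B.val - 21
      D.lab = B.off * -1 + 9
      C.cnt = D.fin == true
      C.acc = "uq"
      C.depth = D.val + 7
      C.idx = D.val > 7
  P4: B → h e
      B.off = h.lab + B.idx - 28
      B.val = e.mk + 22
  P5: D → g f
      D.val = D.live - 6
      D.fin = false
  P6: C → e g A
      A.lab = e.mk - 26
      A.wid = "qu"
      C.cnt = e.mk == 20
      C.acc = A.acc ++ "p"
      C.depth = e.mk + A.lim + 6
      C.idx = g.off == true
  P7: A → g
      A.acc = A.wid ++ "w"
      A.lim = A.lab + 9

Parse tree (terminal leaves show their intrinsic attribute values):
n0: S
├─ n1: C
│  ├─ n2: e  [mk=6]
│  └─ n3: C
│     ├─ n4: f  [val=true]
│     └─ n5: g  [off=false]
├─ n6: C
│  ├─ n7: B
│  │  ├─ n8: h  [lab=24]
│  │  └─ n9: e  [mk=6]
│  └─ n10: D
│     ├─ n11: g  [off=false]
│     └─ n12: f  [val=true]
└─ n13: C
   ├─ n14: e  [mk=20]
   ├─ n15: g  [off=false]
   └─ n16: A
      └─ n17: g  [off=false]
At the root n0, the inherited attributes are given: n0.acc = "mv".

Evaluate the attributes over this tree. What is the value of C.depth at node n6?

15

1. n0.acc = "mv"  [given at root]
2. n2.mk = 6  [terminal]
3. n4.val = true  [terminal]
4. n5.off = false  [terminal]
5. n3.cnt = true  [f.val == true]
6. n3.acc = "kn"  ["kn"]
7. n3.depth = 21  [21]
8. n3.idx = false  [g.off == true]
9. n1.cnt = true  [C₁.cnt or C₁.idx]
10. n1.acc = "p"  [if C₁.idx then C₁.acc else "p"]
11. n1.depth = -7  [C₁.depth + e.mk - 34]
12. n1.idx = false  [C₁.depth == e.mk]
13. n7.mk = 2  [2]
14. n7.idx = 11  [11]
15. n8.lab = 24  [terminal]
16. n9.mk = 6  [terminal]
17. n7.off = 7  [h.lab + B.idx - 28]
18. n7.val = 28  [e.mk + 22]
19. n10.live = 14  [B.off + B.val - 21]
20. n10.lab = 2  [B.off * -1 + 9]
21. n11.off = false  [terminal]
22. n12.val = true  [terminal]
23. n10.val = 8  [D.live - 6]
24. n10.fin = false  [false]
25. n6.cnt = false  [D.fin == true]
26. n6.acc = "uq"  ["uq"]
27. n6.depth = 15  [D.val + 7]
28. n6.idx = true  [D.val > 7]
29. n14.mk = 20  [terminal]
30. n15.off = false  [terminal]
31. n16.lab = -6  [e.mk - 26]
32. n16.wid = "qu"  ["qu"]
33. n17.off = false  [terminal]
34. n16.acc = "quw"  [A.wid ++ "w"]
35. n16.lim = 3  [A.lab + 9]
36. n13.cnt = true  [e.mk == 20]
37. n13.acc = "quwp"  [A.acc ++ "p"]
38. n13.depth = 29  [e.mk + A.lim + 6]
39. n13.idx = false  [g.off == true]
40. n0.fin = false  [C₁.depth == C₂.depth]
41. n0.hot = true  [C₂.depth > 28]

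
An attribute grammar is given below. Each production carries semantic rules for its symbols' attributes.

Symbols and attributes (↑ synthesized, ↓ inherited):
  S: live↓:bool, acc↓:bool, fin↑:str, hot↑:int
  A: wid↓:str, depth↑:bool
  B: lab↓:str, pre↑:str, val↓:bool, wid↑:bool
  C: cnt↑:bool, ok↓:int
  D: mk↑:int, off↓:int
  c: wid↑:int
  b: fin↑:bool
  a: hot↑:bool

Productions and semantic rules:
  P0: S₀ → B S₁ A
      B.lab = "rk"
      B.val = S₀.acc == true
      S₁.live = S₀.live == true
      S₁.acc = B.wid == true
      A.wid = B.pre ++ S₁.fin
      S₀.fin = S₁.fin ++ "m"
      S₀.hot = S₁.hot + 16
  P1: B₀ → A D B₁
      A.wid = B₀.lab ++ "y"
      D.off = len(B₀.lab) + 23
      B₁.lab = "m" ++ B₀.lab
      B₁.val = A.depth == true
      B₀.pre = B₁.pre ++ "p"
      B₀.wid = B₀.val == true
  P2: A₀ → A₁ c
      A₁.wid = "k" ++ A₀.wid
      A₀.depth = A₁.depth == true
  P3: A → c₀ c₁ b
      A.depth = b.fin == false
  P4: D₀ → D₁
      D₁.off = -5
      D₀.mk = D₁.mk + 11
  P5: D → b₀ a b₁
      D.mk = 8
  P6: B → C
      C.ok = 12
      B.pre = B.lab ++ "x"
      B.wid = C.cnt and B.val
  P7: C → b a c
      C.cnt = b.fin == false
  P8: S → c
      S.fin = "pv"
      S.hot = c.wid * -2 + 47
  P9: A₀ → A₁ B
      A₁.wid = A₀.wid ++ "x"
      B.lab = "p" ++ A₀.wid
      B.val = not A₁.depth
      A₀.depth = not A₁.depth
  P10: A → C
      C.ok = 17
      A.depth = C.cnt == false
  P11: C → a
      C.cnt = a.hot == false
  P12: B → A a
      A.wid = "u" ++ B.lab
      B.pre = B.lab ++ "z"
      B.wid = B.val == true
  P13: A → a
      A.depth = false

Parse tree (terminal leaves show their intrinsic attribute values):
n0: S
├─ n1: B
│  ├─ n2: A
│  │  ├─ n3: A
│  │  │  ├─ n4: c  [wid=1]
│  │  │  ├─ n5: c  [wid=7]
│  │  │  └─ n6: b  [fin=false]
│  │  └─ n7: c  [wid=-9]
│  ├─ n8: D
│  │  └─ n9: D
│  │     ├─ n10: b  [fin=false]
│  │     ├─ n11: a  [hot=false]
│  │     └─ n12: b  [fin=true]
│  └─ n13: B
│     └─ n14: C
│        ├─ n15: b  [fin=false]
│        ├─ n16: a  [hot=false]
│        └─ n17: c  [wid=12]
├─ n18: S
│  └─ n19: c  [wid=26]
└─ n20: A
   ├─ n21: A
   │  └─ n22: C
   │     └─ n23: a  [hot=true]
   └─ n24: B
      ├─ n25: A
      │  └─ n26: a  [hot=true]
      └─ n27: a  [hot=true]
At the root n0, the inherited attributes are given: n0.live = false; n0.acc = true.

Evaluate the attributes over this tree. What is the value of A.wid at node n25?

"upmrkxppv"

1. n0.live = false  [given at root]
2. n0.acc = true  [given at root]
3. n1.lab = "rk"  ["rk"]
4. n1.val = true  [S₀.acc == true]
5. n2.wid = "rky"  [B₀.lab ++ "y"]
6. n3.wid = "krky"  ["k" ++ A₀.wid]
7. n4.wid = 1  [terminal]
8. n5.wid = 7  [terminal]
9. n6.fin = false  [terminal]
10. n3.depth = true  [b.fin == false]
11. n7.wid = -9  [terminal]
12. n2.depth = true  [A₁.depth == true]
13. n8.off = 25  [len(B₀.lab) + 23]
14. n9.off = -5  [-5]
15. n10.fin = false  [terminal]
16. n11.hot = false  [terminal]
17. n12.fin = true  [terminal]
18. n9.mk = 8  [8]
19. n8.mk = 19  [D₁.mk + 11]
20. n13.lab = "mrk"  ["m" ++ B₀.lab]
21. n13.val = true  [A.depth == true]
22. n14.ok = 12  [12]
23. n15.fin = false  [terminal]
24. n16.hot = false  [terminal]
25. n17.wid = 12  [terminal]
26. n14.cnt = true  [b.fin == false]
27. n13.pre = "mrkx"  [B.lab ++ "x"]
28. n13.wid = true  [C.cnt and B.val]
29. n1.pre = "mrkxp"  [B₁.pre ++ "p"]
30. n1.wid = true  [B₀.val == true]
31. n18.live = false  [S₀.live == true]
32. n18.acc = true  [B.wid == true]
33. n19.wid = 26  [terminal]
34. n18.fin = "pv"  ["pv"]
35. n18.hot = -5  [c.wid * -2 + 47]
36. n20.wid = "mrkxppv"  [B.pre ++ S₁.fin]
37. n21.wid = "mrkxppvx"  [A₀.wid ++ "x"]
38. n22.ok = 17  [17]
39. n23.hot = true  [terminal]
40. n22.cnt = false  [a.hot == false]
41. n21.depth = true  [C.cnt == false]
42. n24.lab = "pmrkxppv"  ["p" ++ A₀.wid]
43. n24.val = false  [not A₁.depth]
44. n25.wid = "upmrkxppv"  ["u" ++ B.lab]
45. n26.hot = true  [terminal]
46. n25.depth = false  [false]
47. n27.hot = true  [terminal]
48. n24.pre = "pmrkxppvz"  [B.lab ++ "z"]
49. n24.wid = false  [B.val == true]
50. n20.depth = false  [not A₁.depth]
51. n0.fin = "pvm"  [S₁.fin ++ "m"]
52. n0.hot = 11  [S₁.hot + 16]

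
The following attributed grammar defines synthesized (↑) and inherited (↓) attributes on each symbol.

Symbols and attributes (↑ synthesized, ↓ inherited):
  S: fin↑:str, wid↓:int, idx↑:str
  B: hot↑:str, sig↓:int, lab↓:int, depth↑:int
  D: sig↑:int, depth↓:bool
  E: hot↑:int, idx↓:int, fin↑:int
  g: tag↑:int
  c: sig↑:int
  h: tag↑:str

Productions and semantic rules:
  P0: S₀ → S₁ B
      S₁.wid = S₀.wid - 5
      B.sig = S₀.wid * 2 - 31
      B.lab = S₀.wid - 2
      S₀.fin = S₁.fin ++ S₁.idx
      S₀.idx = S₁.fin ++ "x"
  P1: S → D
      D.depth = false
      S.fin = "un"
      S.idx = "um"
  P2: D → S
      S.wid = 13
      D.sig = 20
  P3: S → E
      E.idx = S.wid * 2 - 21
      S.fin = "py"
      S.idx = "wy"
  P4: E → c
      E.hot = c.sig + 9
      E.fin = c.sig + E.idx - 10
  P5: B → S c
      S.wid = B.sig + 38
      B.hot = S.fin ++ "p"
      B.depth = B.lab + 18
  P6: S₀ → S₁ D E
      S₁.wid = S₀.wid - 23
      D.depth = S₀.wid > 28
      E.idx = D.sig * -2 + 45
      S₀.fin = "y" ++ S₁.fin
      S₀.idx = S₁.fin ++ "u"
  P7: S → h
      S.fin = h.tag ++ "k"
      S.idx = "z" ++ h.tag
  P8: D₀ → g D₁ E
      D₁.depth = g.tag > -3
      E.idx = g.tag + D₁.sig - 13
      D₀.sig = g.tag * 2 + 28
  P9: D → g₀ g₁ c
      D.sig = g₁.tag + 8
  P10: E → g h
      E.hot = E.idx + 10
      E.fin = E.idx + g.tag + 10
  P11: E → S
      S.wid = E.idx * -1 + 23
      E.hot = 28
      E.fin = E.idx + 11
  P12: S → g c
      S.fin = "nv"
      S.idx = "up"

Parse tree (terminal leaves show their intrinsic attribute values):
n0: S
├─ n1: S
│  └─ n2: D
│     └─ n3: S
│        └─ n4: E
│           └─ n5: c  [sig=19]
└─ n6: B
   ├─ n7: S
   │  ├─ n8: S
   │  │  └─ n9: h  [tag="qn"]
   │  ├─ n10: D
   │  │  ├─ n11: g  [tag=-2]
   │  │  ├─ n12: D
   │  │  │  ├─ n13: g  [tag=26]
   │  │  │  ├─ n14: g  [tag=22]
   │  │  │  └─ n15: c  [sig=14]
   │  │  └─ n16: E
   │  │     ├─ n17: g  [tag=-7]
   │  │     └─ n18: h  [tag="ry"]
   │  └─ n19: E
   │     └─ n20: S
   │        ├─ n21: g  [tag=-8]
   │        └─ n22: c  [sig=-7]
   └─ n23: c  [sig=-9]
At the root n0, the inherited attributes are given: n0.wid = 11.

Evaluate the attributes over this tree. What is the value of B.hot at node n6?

1. n0.wid = 11  [given at root]
2. n1.wid = 6  [S₀.wid - 5]
3. n2.depth = false  [false]
4. n3.wid = 13  [13]
5. n4.idx = 5  [S.wid * 2 - 21]
6. n5.sig = 19  [terminal]
7. n4.hot = 28  [c.sig + 9]
8. n4.fin = 14  [c.sig + E.idx - 10]
9. n3.fin = "py"  ["py"]
10. n3.idx = "wy"  ["wy"]
11. n2.sig = 20  [20]
12. n1.fin = "un"  ["un"]
13. n1.idx = "um"  ["um"]
14. n6.sig = -9  [S₀.wid * 2 - 31]
15. n6.lab = 9  [S₀.wid - 2]
16. n7.wid = 29  [B.sig + 38]
17. n8.wid = 6  [S₀.wid - 23]
18. n9.tag = "qn"  [terminal]
19. n8.fin = "qnk"  [h.tag ++ "k"]
20. n8.idx = "zqn"  ["z" ++ h.tag]
21. n10.depth = true  [S₀.wid > 28]
22. n11.tag = -2  [terminal]
23. n12.depth = true  [g.tag > -3]
24. n13.tag = 26  [terminal]
25. n14.tag = 22  [terminal]
26. n15.sig = 14  [terminal]
27. n12.sig = 30  [g₁.tag + 8]
28. n16.idx = 15  [g.tag + D₁.sig - 13]
29. n17.tag = -7  [terminal]
30. n18.tag = "ry"  [terminal]
31. n16.hot = 25  [E.idx + 10]
32. n16.fin = 18  [E.idx + g.tag + 10]
33. n10.sig = 24  [g.tag * 2 + 28]
34. n19.idx = -3  [D.sig * -2 + 45]
35. n20.wid = 26  [E.idx * -1 + 23]
36. n21.tag = -8  [terminal]
37. n22.sig = -7  [terminal]
38. n20.fin = "nv"  ["nv"]
39. n20.idx = "up"  ["up"]
40. n19.hot = 28  [28]
41. n19.fin = 8  [E.idx + 11]
42. n7.fin = "yqnk"  ["y" ++ S₁.fin]
43. n7.idx = "qnku"  [S₁.fin ++ "u"]
44. n23.sig = -9  [terminal]
45. n6.hot = "yqnkp"  [S.fin ++ "p"]
46. n6.depth = 27  [B.lab + 18]
47. n0.fin = "unum"  [S₁.fin ++ S₁.idx]
48. n0.idx = "unx"  [S₁.fin ++ "x"]

"yqnkp"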